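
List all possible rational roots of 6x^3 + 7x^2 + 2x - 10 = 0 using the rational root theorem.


Rational root theorem: possible roots are ±p/q where:
  p divides the constant term (-10): p ∈ {1, 2, 5, 10}
  q divides the leading coefficient (6): q ∈ {1, 2, 3, 6}

All possible rational roots: -10, -5, -10/3, -5/2, -2, -5/3, -1, -5/6, -2/3, -1/2, -1/3, -1/6, 1/6, 1/3, 1/2, 2/3, 5/6, 1, 5/3, 2, 5/2, 10/3, 5, 10

-10, -5, -10/3, -5/2, -2, -5/3, -1, -5/6, -2/3, -1/2, -1/3, -1/6, 1/6, 1/3, 1/2, 2/3, 5/6, 1, 5/3, 2, 5/2, 10/3, 5, 10


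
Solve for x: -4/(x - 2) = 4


Multiply both sides by (x - 2): -4 = 4(x - 2)
Distribute: -4 = 4x - 8
4x = -4 + 8 = 4
x = 1

x = 1


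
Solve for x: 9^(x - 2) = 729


Express both sides with the same base.
729 = 9^3
Since the bases match, equate exponents: x - 2 = 3
So x = 3 - (-2) = 5

x = 5


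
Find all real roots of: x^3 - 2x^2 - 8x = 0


The constant term is 0, so x = 0 is a root. Factor out x:
  x(x^2 - 2x - 8) = 0
Solve the quadratic x^2 - 2x - 8 = 0: discriminant = (-2)^2 - 4(1)(-8) = 4 + 32 = 36.
sqrt(36) = 6, so x = (2 ± 6)/2: x = 4 or x = -2.

x = -2, x = 0, x = 4


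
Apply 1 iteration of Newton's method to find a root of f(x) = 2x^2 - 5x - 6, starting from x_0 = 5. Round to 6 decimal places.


Newton's method: x_(n+1) = x_n - f(x_n)/f'(x_n)
f(x) = 2x^2 - 5x - 6
f'(x) = 4x - 5

Iteration 1:
  f(5.000000) = 19.000000
  f'(5.000000) = 15.000000
  x_1 = 5.000000 - (19.000000)/(15.000000) = 3.733333

x_1 = 3.733333


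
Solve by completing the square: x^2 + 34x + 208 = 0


Start: x^2 + 34x + 208 = 0
Move constant: x^2 + 34x = -208
Half of 34 is 17, squared is 289
Add 289 to both sides: x^2 + 34x + 289 = 81
(x + 17)^2 = 81
x + 17 = ±9
x = -17 + 9 = -8 or x = -17 - 9 = -26

x = -26, x = -8


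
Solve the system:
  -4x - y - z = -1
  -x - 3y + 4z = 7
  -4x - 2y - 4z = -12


Using Cramer's rule. Expand each determinant along the first row.
D  = (-4)*[(-3)*(-4) - 4*(-2)] - (-1)*[(-1)*(-4) - 4*(-4)] + (-1)*[(-1)*(-2) - (-3)*(-4)]
  = (-4)*(20) - (-1)*(20) + (-1)*(-10) = -50
Dx = (-1)*[(-3)*(-4) - 4*(-2)] - (-1)*[7*(-4) - 4*(-12)] + (-1)*[7*(-2) - (-3)*(-12)]
  = (-1)*(20) - (-1)*(20) + (-1)*(-50) = 50
Dy = (-4)*[7*(-4) - 4*(-12)] - (-1)*[(-1)*(-4) - 4*(-4)] + (-1)*[(-1)*(-12) - 7*(-4)]
  = (-4)*(20) - (-1)*(20) + (-1)*(40) = -100
Dz = (-4)*[(-3)*(-12) - 7*(-2)] - (-1)*[(-1)*(-12) - 7*(-4)] + (-1)*[(-1)*(-2) - (-3)*(-4)]
  = (-4)*(50) - (-1)*(40) + (-1)*(-10) = -150
x = Dx/D = 50/-50 = -1, y = Dy/D = -100/-50 = 2, z = Dz/D = -150/-50 = 3
Check eq1: (-4)(-1) + (-1)(2) + (-1)(3) = -1 = -1 ✓
Check eq2: (-1)(-1) + (-3)(2) + (4)(3) = 7 = 7 ✓
Check eq3: (-4)(-1) + (-2)(2) + (-4)(3) = -12 = -12 ✓

x = -1, y = 2, z = 3


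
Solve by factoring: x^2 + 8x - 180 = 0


We need two numbers that multiply to -180 and add to 8.
Those numbers are -10 and 18 (since (-10) * 18 = -180 and (-10) + 18 = 8).
So x^2 + 8x - 180 = (x - 10)(x + 18) = 0
Setting each factor to zero: x = 10 or x = -18

x = -18, x = 10


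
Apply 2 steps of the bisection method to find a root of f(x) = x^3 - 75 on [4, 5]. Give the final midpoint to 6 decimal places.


f(x) = x^3 - 75
f(4) = -11 < 0
f(5) = 50 > 0

Step 1: midpoint = (4.000000 + 5.000000)/2 = 4.500000
  f(4.500000) = 16.125000
  f(mid) > 0, so root is in [4.000000, 4.500000]

Step 2: midpoint = (4.000000 + 4.500000)/2 = 4.250000
  f(4.250000) = 1.765625
  f(mid) > 0, so root is in [4.000000, 4.250000]

midpoint = 4.250000


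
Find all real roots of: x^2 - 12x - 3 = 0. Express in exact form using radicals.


Using the quadratic formula: x = (-b ± sqrt(b^2 - 4ac)) / (2a)
Here a = 1, b = -12, c = -3
Discriminant = b^2 - 4ac = (-12)^2 - 4(1)(-3) = 144 + 12 = 156
Since discriminant = 156 > 0, there are two real roots.
x = (12 ± 2*sqrt(39)) / 2
Simplifying: x = 6 ± sqrt(39)
Numerically: x ≈ 12.2450 or x ≈ -0.2450

x = 6 + sqrt(39) or x = 6 - sqrt(39)


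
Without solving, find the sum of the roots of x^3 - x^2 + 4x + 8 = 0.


By Vieta's formulas for x^3 + bx^2 + cx + d = 0:
  r1 + r2 + r3 = -b/a = 1
  r1*r2 + r1*r3 + r2*r3 = c/a = 4
  r1*r2*r3 = -d/a = -8


Sum = 1


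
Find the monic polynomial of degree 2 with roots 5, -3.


A monic polynomial with roots 5, -3 is:
p(x) = (x - 5)(x + 3)
After multiplying by (x - 5): x - 5
After multiplying by (x + 3): x^2 - 2x - 15

x^2 - 2x - 15


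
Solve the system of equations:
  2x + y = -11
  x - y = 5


Using Cramer's rule:
Determinant D = (2)(-1) - (1)(1) = -2 - 1 = -3
Dx = (-11)(-1) - (5)(1) = 11 - 5 = 6
Dy = (2)(5) - (1)(-11) = 10 + 11 = 21
x = Dx/D = 6/-3 = -2
y = Dy/D = 21/-3 = -7

x = -2, y = -7


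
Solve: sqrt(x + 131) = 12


Square both sides: x + 131 = 12^2 = 144
x = 144 - 131 = 13
x = 13
Check: sqrt(1*13 + 131) = sqrt(144) = 12 ✓

x = 13


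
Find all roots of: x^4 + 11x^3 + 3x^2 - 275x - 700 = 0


Let p(x) = x^4 + 11x^3 + 3x^2 - 275x - 700. By the rational root theorem (leading coefficient 1), any rational root is an integer divisor of 700: try ±1, ±2, ... in turn.
Test x = 1: value = -960 ≠ 0.
Test x = -1: value = -432 ≠ 0.
Test x = 2: value = -1134 ≠ 0.
Test x = -2: value = -210 ≠ 0.
Test x = 4: value = -792 ≠ 0.
Test x = -4: value = 0 ✓, so (x + 4) is a factor.
Synthetic division by (x + 4): bring down 1; 1(-4) + 11 = 7; 7(-4) + 3 = -25; (-25)(-4) - 275 = -175; (-175)(-4) - 700 = 0 → quotient x^3 + 7x^2 - 25x - 175, remainder 0.
Continue with the quotient x^3 + 7x^2 - 25x - 175 (candidates must divide 175).
Test x = 5: value = 0 ✓, so (x - 5) is a factor.
Synthetic division by (x - 5): bring down 1; 1(5) + 7 = 12; 12(5) - 25 = 35; 35(5) - 175 = 0 → quotient x^2 + 12x + 35, remainder 0.
Solve the quadratic x^2 + 12x + 35 = 0: discriminant = 12^2 - 4(1)(35) = 144 - 140 = 4.
sqrt(4) = 2, so x = (-12 ± 2)/2: x = -5 or x = -7.
Collecting all roots found:

x = -7, x = -5, x = -4, x = 5


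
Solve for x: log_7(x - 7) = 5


Convert to exponential form: x - 7 = 7^5 = 16807
x = 16807 + 7 = 16814
Check: log_7(16814 - 7) = log_7(16807) = log_7(16807) = 5 ✓

x = 16814


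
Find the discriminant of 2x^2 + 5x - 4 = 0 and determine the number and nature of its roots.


For ax^2 + bx + c = 0, discriminant D = b^2 - 4ac
Here a = 2, b = 5, c = -4
D = (5)^2 - 4(2)(-4) = 25 + 32 = 57

D = 57 > 0 but not a perfect square
The equation has 2 distinct real irrational roots.

Discriminant = 57, 2 distinct real irrational roots


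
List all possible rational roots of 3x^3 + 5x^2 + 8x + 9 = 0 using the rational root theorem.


Rational root theorem: possible roots are ±p/q where:
  p divides the constant term (9): p ∈ {1, 3, 9}
  q divides the leading coefficient (3): q ∈ {1, 3}

All possible rational roots: -9, -3, -1, -1/3, 1/3, 1, 3, 9

-9, -3, -1, -1/3, 1/3, 1, 3, 9


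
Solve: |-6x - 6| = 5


An absolute value equation |expr| = 5 gives two cases:
Case 1: -6x - 6 = 5
  -6x = 11, so x = -11/6
Case 2: -6x - 6 = -5
  -6x = 1, so x = -1/6

x = -11/6, x = -1/6


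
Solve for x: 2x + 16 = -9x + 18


Starting with: 2x + 16 = -9x + 18
Move all x terms to left: (2 + 9)x = 18 - 16
Simplify: 11x = 2
Divide both sides by 11: x = 2/11

x = 2/11


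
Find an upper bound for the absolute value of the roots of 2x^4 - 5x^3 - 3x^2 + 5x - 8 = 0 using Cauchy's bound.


Cauchy's bound: all roots r satisfy |r| <= 1 + max(|a_i/a_n|) for i = 0,...,n-1
where a_n is the leading coefficient.

Coefficients: [2, -5, -3, 5, -8]
Leading coefficient a_n = 2
Ratios |a_i/a_n|: 5/2, 3/2, 5/2, 4
Maximum ratio: 4
Cauchy's bound: |r| <= 1 + 4 = 5

Upper bound = 5


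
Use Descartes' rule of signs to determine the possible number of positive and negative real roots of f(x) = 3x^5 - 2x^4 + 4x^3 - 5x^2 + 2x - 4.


Descartes' rule of signs:

For positive roots, count sign changes in f(x) = 3x^5 - 2x^4 + 4x^3 - 5x^2 + 2x - 4:
Signs of coefficients: +, -, +, -, +, -
Number of sign changes: 5
Possible positive real roots: 5, 3, 1

For negative roots, examine f(-x) = -3x^5 - 2x^4 - 4x^3 - 5x^2 - 2x - 4:
Signs of coefficients: -, -, -, -, -, -
Number of sign changes: 0
Possible negative real roots: 0

Positive roots: 5 or 3 or 1; Negative roots: 0


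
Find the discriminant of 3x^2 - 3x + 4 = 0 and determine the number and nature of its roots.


For ax^2 + bx + c = 0, discriminant D = b^2 - 4ac
Here a = 3, b = -3, c = 4
D = (-3)^2 - 4(3)(4) = 9 - 48 = -39

D = -39 < 0
The equation has no real roots (2 complex conjugate roots).

Discriminant = -39, no real roots (2 complex conjugate roots)


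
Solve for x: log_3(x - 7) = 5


Convert to exponential form: x - 7 = 3^5 = 243
x = 243 + 7 = 250
Check: log_3(250 - 7) = log_3(243) = log_3(243) = 5 ✓

x = 250


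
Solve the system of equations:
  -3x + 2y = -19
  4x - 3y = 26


Using Cramer's rule:
Determinant D = (-3)(-3) - (4)(2) = 9 - 8 = 1
Dx = (-19)(-3) - (26)(2) = 57 - 52 = 5
Dy = (-3)(26) - (4)(-19) = -78 + 76 = -2
x = Dx/D = 5/1 = 5
y = Dy/D = -2/1 = -2

x = 5, y = -2


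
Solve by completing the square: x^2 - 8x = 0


Start: x^2 - 8x + 0 = 0
Move constant: x^2 - 8x = 0
Half of -8 is -4, squared is 16
Add 16 to both sides: x^2 - 8x + 16 = 16
(x - 4)^2 = 16
x - 4 = ±4
x = 4 + 4 = 8 or x = 4 - 4 = 0

x = 0, x = 8


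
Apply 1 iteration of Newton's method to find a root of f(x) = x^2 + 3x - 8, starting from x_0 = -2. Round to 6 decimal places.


Newton's method: x_(n+1) = x_n - f(x_n)/f'(x_n)
f(x) = x^2 + 3x - 8
f'(x) = 2x + 3

Iteration 1:
  f(-2.000000) = -10.000000
  f'(-2.000000) = -1.000000
  x_1 = -2.000000 - (-10.000000)/(-1.000000) = -12.000000

x_1 = -12.000000


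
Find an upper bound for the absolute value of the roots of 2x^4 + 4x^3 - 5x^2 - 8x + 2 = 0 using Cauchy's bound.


Cauchy's bound: all roots r satisfy |r| <= 1 + max(|a_i/a_n|) for i = 0,...,n-1
where a_n is the leading coefficient.

Coefficients: [2, 4, -5, -8, 2]
Leading coefficient a_n = 2
Ratios |a_i/a_n|: 2, 5/2, 4, 1
Maximum ratio: 4
Cauchy's bound: |r| <= 1 + 4 = 5

Upper bound = 5


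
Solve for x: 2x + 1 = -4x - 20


Starting with: 2x + 1 = -4x - 20
Move all x terms to left: (2 + 4)x = -20 - 1
Simplify: 6x = -21
Divide both sides by 6: x = -7/2

x = -7/2


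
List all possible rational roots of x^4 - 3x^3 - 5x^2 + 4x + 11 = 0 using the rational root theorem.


Rational root theorem: possible roots are ±p/q where:
  p divides the constant term (11): p ∈ {1, 11}
  q divides the leading coefficient (1): q ∈ {1}

All possible rational roots: -11, -1, 1, 11

-11, -1, 1, 11


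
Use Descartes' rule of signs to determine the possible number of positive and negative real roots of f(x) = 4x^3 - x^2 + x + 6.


Descartes' rule of signs:

For positive roots, count sign changes in f(x) = 4x^3 - x^2 + x + 6:
Signs of coefficients: +, -, +, +
Number of sign changes: 2
Possible positive real roots: 2, 0

For negative roots, examine f(-x) = -4x^3 - x^2 - x + 6:
Signs of coefficients: -, -, -, +
Number of sign changes: 1
Possible negative real roots: 1

Positive roots: 2 or 0; Negative roots: 1


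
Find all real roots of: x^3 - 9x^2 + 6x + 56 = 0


Let p(x) = x^3 - 9x^2 + 6x + 56. By the rational root theorem (leading coefficient 1), any rational root is an integer divisor of 56: try ±1, ±2, ... in turn.
Test x = 1: value = 54 ≠ 0.
Test x = -1: value = 40 ≠ 0.
Test x = 2: value = 40 ≠ 0.
Test x = -2: value = 0 ✓, so (x + 2) is a factor.
Synthetic division by (x + 2): bring down 1; 1(-2) - 9 = -11; (-11)(-2) + 6 = 28; 28(-2) + 56 = 0 → quotient x^2 - 11x + 28, remainder 0.
Solve the quadratic x^2 - 11x + 28 = 0: discriminant = (-11)^2 - 4(1)(28) = 121 - 112 = 9.
sqrt(9) = 3, so x = (11 ± 3)/2: x = 7 or x = 4.

x = -2, x = 4, x = 7


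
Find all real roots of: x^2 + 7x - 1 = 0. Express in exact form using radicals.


Using the quadratic formula: x = (-b ± sqrt(b^2 - 4ac)) / (2a)
Here a = 1, b = 7, c = -1
Discriminant = b^2 - 4ac = 7^2 - 4(1)(-1) = 49 + 4 = 53
Since discriminant = 53 > 0, there are two real roots.
x = (-7 ± sqrt(53)) / 2
Numerically: x ≈ 0.1401 or x ≈ -7.1401

x = (-7 + sqrt(53)) / 2 or x = (-7 - sqrt(53)) / 2


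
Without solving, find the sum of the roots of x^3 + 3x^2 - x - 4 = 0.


By Vieta's formulas for x^3 + bx^2 + cx + d = 0:
  r1 + r2 + r3 = -b/a = -3
  r1*r2 + r1*r3 + r2*r3 = c/a = -1
  r1*r2*r3 = -d/a = 4


Sum = -3


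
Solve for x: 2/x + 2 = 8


Subtract 2 from both sides: 2/x = 6
Multiply both sides by x: 2 = 6 * x
Divide by 6: x = 1/3

x = 1/3


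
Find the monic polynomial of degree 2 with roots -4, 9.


A monic polynomial with roots -4, 9 is:
p(x) = (x + 4)(x - 9)
After multiplying by (x + 4): x + 4
After multiplying by (x - 9): x^2 - 5x - 36

x^2 - 5x - 36


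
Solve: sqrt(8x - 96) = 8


Square both sides: 8x - 96 = 8^2 = 64
8x = 64 + 96 = 160
x = 20
Check: sqrt(8*20 - 96) = sqrt(64) = 8 ✓

x = 20


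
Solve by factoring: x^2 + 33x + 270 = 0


We need two numbers that multiply to 270 and add to 33.
Those numbers are 15 and 18 (since 15 * 18 = 270 and 15 + 18 = 33).
So x^2 + 33x + 270 = (x + 15)(x + 18) = 0
Setting each factor to zero: x = -15 or x = -18

x = -18, x = -15


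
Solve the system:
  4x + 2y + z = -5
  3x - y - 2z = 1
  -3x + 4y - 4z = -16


Using Cramer's rule. Expand each determinant along the first row.
D  = 4*[(-1)*(-4) - (-2)*4] - 2*[3*(-4) - (-2)*(-3)] + 1*[3*4 - (-1)*(-3)]
  = 4*(12) - 2*(-18) + 1*(9) = 93
Dx = (-5)*[(-1)*(-4) - (-2)*4] - 2*[1*(-4) - (-2)*(-16)] + 1*[1*4 - (-1)*(-16)]
  = (-5)*(12) - 2*(-36) + 1*(-12) = 0
Dy = 4*[1*(-4) - (-2)*(-16)] - (-5)*[3*(-4) - (-2)*(-3)] + 1*[3*(-16) - 1*(-3)]
  = 4*(-36) - (-5)*(-18) + 1*(-45) = -279
Dz = 4*[(-1)*(-16) - 1*4] - 2*[3*(-16) - 1*(-3)] + (-5)*[3*4 - (-1)*(-3)]
  = 4*(12) - 2*(-45) + (-5)*(9) = 93
x = Dx/D = 0/93 = 0, y = Dy/D = -279/93 = -3, z = Dz/D = 93/93 = 1
Check eq1: (4)(0) + (2)(-3) + (1)(1) = -5 = -5 ✓
Check eq2: (3)(0) + (-1)(-3) + (-2)(1) = 1 = 1 ✓
Check eq3: (-3)(0) + (4)(-3) + (-4)(1) = -16 = -16 ✓

x = 0, y = -3, z = 1


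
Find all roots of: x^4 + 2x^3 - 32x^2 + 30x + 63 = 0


Let p(x) = x^4 + 2x^3 - 32x^2 + 30x + 63. By the rational root theorem (leading coefficient 1), any rational root is an integer divisor of 63: try ±1, ±2, ... in turn.
Test x = 1: value = 64 ≠ 0.
Test x = -1: value = 0 ✓, so (x + 1) is a factor.
Synthetic division by (x + 1): bring down 1; 1(-1) + 2 = 1; 1(-1) - 32 = -33; (-33)(-1) + 30 = 63; 63(-1) + 63 = 0 → quotient x^3 + x^2 - 33x + 63, remainder 0.
Continue with the quotient x^3 + x^2 - 33x + 63 (candidates must divide 63; re-test x = -1 first in case it repeats).
Test x = -1: value = 96 ≠ 0.
Test x = 3: value = 0 ✓, so (x - 3) is a factor.
Synthetic division by (x - 3): bring down 1; 1(3) + 1 = 4; 4(3) - 33 = -21; (-21)(3) + 63 = 0 → quotient x^2 + 4x - 21, remainder 0.
Solve the quadratic x^2 + 4x - 21 = 0: discriminant = 4^2 - 4(1)(-21) = 16 + 84 = 100.
sqrt(100) = 10, so x = (-4 ± 10)/2: x = 3 or x = -7.
Collecting all roots found:

x = -7, x = -1, x = 3 (multiplicity 2)


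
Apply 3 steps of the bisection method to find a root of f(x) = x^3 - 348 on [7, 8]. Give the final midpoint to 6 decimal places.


f(x) = x^3 - 348
f(7) = -5 < 0
f(8) = 164 > 0

Step 1: midpoint = (7.000000 + 8.000000)/2 = 7.500000
  f(7.500000) = 73.875000
  f(mid) > 0, so root is in [7.000000, 7.500000]

Step 2: midpoint = (7.000000 + 7.500000)/2 = 7.250000
  f(7.250000) = 33.078125
  f(mid) > 0, so root is in [7.000000, 7.250000]

Step 3: midpoint = (7.000000 + 7.250000)/2 = 7.125000
  f(7.125000) = 13.705078
  f(mid) > 0, so root is in [7.000000, 7.125000]

midpoint = 7.125000


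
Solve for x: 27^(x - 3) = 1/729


Express both sides with the same base.
1/729 = 27^(-2)
Since the bases match, equate exponents: x - 3 = -2
So x = -2 - (-3) = 1

x = 1


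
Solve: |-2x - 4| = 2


An absolute value equation |expr| = 2 gives two cases:
Case 1: -2x - 4 = 2
  -2x = 6, so x = -3
Case 2: -2x - 4 = -2
  -2x = 2, so x = -1

x = -3, x = -1


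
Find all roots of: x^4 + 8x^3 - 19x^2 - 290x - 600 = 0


Let p(x) = x^4 + 8x^3 - 19x^2 - 290x - 600. By the rational root theorem (leading coefficient 1), any rational root is an integer divisor of 600: try ±1, ±2, ... in turn.
Test x = 1: value = -900 ≠ 0.
Test x = -1: value = -336 ≠ 0.
Test x = 2: value = -1176 ≠ 0.
Test x = -2: value = -144 ≠ 0.
Test x = 3: value = -1344 ≠ 0.
Test x = -3: value = -36 ≠ 0.
Test x = 4: value = -1296 ≠ 0.
Test x = -4: value = 0 ✓, so (x + 4) is a factor.
Synthetic division by (x + 4): bring down 1; 1(-4) + 8 = 4; 4(-4) - 19 = -35; (-35)(-4) - 290 = -150; (-150)(-4) - 600 = 0 → quotient x^3 + 4x^2 - 35x - 150, remainder 0.
Continue with the quotient x^3 + 4x^2 - 35x - 150 (candidates must divide 150).
Test x = 5: value = -100 ≠ 0.
Test x = -5: value = 0 ✓, so (x + 5) is a factor.
Synthetic division by (x + 5): bring down 1; 1(-5) + 4 = -1; (-1)(-5) - 35 = -30; (-30)(-5) - 150 = 0 → quotient x^2 - x - 30, remainder 0.
Solve the quadratic x^2 - x - 30 = 0: discriminant = (-1)^2 - 4(1)(-30) = 1 + 120 = 121.
sqrt(121) = 11, so x = (1 ± 11)/2: x = 6 or x = -5.
Collecting all roots found:

x = -5 (multiplicity 2), x = -4, x = 6


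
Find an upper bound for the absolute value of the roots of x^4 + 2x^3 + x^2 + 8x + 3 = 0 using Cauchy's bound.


Cauchy's bound: all roots r satisfy |r| <= 1 + max(|a_i/a_n|) for i = 0,...,n-1
where a_n is the leading coefficient.

Coefficients: [1, 2, 1, 8, 3]
Leading coefficient a_n = 1
Ratios |a_i/a_n|: 2, 1, 8, 3
Maximum ratio: 8
Cauchy's bound: |r| <= 1 + 8 = 9

Upper bound = 9


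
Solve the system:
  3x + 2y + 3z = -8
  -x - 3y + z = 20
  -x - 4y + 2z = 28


Using Cramer's rule. Expand each determinant along the first row.
D  = 3*[(-3)*2 - 1*(-4)] - 2*[(-1)*2 - 1*(-1)] + 3*[(-1)*(-4) - (-3)*(-1)]
  = 3*(-2) - 2*(-1) + 3*(1) = -1
Dx = (-8)*[(-3)*2 - 1*(-4)] - 2*[20*2 - 1*28] + 3*[20*(-4) - (-3)*28]
  = (-8)*(-2) - 2*(12) + 3*(4) = 4
Dy = 3*[20*2 - 1*28] - (-8)*[(-1)*2 - 1*(-1)] + 3*[(-1)*28 - 20*(-1)]
  = 3*(12) - (-8)*(-1) + 3*(-8) = 4
Dz = 3*[(-3)*28 - 20*(-4)] - 2*[(-1)*28 - 20*(-1)] + (-8)*[(-1)*(-4) - (-3)*(-1)]
  = 3*(-4) - 2*(-8) + (-8)*(1) = -4
x = Dx/D = 4/-1 = -4, y = Dy/D = 4/-1 = -4, z = Dz/D = -4/-1 = 4
Check eq1: (3)(-4) + (2)(-4) + (3)(4) = -8 = -8 ✓
Check eq2: (-1)(-4) + (-3)(-4) + (1)(4) = 20 = 20 ✓
Check eq3: (-1)(-4) + (-4)(-4) + (2)(4) = 28 = 28 ✓

x = -4, y = -4, z = 4


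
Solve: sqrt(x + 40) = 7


Square both sides: x + 40 = 7^2 = 49
x = 49 - 40 = 9
x = 9
Check: sqrt(1*9 + 40) = sqrt(49) = 7 ✓

x = 9


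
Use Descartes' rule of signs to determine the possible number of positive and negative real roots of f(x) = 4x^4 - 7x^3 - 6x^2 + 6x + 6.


Descartes' rule of signs:

For positive roots, count sign changes in f(x) = 4x^4 - 7x^3 - 6x^2 + 6x + 6:
Signs of coefficients: +, -, -, +, +
Number of sign changes: 2
Possible positive real roots: 2, 0

For negative roots, examine f(-x) = 4x^4 + 7x^3 - 6x^2 - 6x + 6:
Signs of coefficients: +, +, -, -, +
Number of sign changes: 2
Possible negative real roots: 2, 0

Positive roots: 2 or 0; Negative roots: 2 or 0


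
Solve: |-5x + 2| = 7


An absolute value equation |expr| = 7 gives two cases:
Case 1: -5x + 2 = 7
  -5x = 5, so x = -1
Case 2: -5x + 2 = -7
  -5x = -9, so x = 9/5

x = -1, x = 9/5


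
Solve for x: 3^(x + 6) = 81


Express both sides with the same base.
81 = 3^4
Since the bases match, equate exponents: x + 6 = 4
So x = 4 - (6) = -2

x = -2


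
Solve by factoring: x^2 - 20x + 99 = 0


We need two numbers that multiply to 99 and add to -20.
Those numbers are -9 and -11 (since (-9) * (-11) = 99 and (-9) + (-11) = -20).
So x^2 - 20x + 99 = (x - 9)(x - 11) = 0
Setting each factor to zero: x = 9 or x = 11

x = 9, x = 11


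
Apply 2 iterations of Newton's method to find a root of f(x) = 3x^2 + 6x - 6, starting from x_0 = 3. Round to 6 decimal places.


Newton's method: x_(n+1) = x_n - f(x_n)/f'(x_n)
f(x) = 3x^2 + 6x - 6
f'(x) = 6x + 6

Iteration 1:
  f(3.000000) = 39.000000
  f'(3.000000) = 24.000000
  x_1 = 3.000000 - (39.000000)/(24.000000) = 1.375000

Iteration 2:
  f(1.375000) = 7.921875
  f'(1.375000) = 14.250000
  x_2 = 1.375000 - (7.921875)/(14.250000) = 0.819079

x_2 = 0.819079


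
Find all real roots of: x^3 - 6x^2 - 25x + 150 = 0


Let p(x) = x^3 - 6x^2 - 25x + 150. By the rational root theorem (leading coefficient 1), any rational root is an integer divisor of 150: try ±1, ±2, ... in turn.
Test x = 1: value = 120 ≠ 0.
Test x = -1: value = 168 ≠ 0.
Test x = 2: value = 84 ≠ 0.
Test x = -2: value = 168 ≠ 0.
Test x = 3: value = 48 ≠ 0.
Test x = -3: value = 144 ≠ 0.
Test x = 5: value = 0 ✓, so (x - 5) is a factor.
Synthetic division by (x - 5): bring down 1; 1(5) - 6 = -1; (-1)(5) - 25 = -30; (-30)(5) + 150 = 0 → quotient x^2 - x - 30, remainder 0.
Solve the quadratic x^2 - x - 30 = 0: discriminant = (-1)^2 - 4(1)(-30) = 1 + 120 = 121.
sqrt(121) = 11, so x = (1 ± 11)/2: x = 6 or x = -5.

x = -5, x = 5, x = 6


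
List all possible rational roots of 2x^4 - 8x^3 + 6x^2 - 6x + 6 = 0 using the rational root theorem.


Rational root theorem: possible roots are ±p/q where:
  p divides the constant term (6): p ∈ {1, 2, 3, 6}
  q divides the leading coefficient (2): q ∈ {1, 2}

All possible rational roots: -6, -3, -2, -3/2, -1, -1/2, 1/2, 1, 3/2, 2, 3, 6

-6, -3, -2, -3/2, -1, -1/2, 1/2, 1, 3/2, 2, 3, 6


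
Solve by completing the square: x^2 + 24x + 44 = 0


Start: x^2 + 24x + 44 = 0
Move constant: x^2 + 24x = -44
Half of 24 is 12, squared is 144
Add 144 to both sides: x^2 + 24x + 144 = 100
(x + 12)^2 = 100
x + 12 = ±10
x = -12 + 10 = -2 or x = -12 - 10 = -22

x = -22, x = -2


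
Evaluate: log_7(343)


We need the exponent such that 7^? = 343
7^3 = 343
Therefore log_7(343) = 3

3


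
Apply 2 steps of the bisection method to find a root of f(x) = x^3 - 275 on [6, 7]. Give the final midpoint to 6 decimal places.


f(x) = x^3 - 275
f(6) = -59 < 0
f(7) = 68 > 0

Step 1: midpoint = (6.000000 + 7.000000)/2 = 6.500000
  f(6.500000) = -0.375000
  f(mid) < 0, so root is in [6.500000, 7.000000]

Step 2: midpoint = (6.500000 + 7.000000)/2 = 6.750000
  f(6.750000) = 32.546875
  f(mid) > 0, so root is in [6.500000, 6.750000]

midpoint = 6.750000


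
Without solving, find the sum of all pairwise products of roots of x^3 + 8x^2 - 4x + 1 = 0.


By Vieta's formulas for x^3 + bx^2 + cx + d = 0:
  r1 + r2 + r3 = -b/a = -8
  r1*r2 + r1*r3 + r2*r3 = c/a = -4
  r1*r2*r3 = -d/a = -1


Sum of pairwise products = -4


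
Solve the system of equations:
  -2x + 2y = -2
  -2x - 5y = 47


Using Cramer's rule:
Determinant D = (-2)(-5) - (-2)(2) = 10 + 4 = 14
Dx = (-2)(-5) - (47)(2) = 10 - 94 = -84
Dy = (-2)(47) - (-2)(-2) = -94 - 4 = -98
x = Dx/D = -84/14 = -6
y = Dy/D = -98/14 = -7

x = -6, y = -7


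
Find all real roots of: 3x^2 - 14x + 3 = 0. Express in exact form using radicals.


Using the quadratic formula: x = (-b ± sqrt(b^2 - 4ac)) / (2a)
Here a = 3, b = -14, c = 3
Discriminant = b^2 - 4ac = (-14)^2 - 4(3)(3) = 196 - 36 = 160
Since discriminant = 160 > 0, there are two real roots.
x = (14 ± 4*sqrt(10)) / 6
Simplifying: x = (7 ± 2*sqrt(10)) / 3
Numerically: x ≈ 4.4415 or x ≈ 0.2251

x = (7 + 2*sqrt(10)) / 3 or x = (7 - 2*sqrt(10)) / 3


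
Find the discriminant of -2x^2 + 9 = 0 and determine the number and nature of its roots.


For ax^2 + bx + c = 0, discriminant D = b^2 - 4ac
Here a = -2, b = 0, c = 9
D = (0)^2 - 4(-2)(9) = 0 + 72 = 72

D = 72 > 0 but not a perfect square
The equation has 2 distinct real irrational roots.

Discriminant = 72, 2 distinct real irrational roots


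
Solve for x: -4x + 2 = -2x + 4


Starting with: -4x + 2 = -2x + 4
Move all x terms to left: (-4 + 2)x = 4 - 2
Simplify: -2x = 2
Divide both sides by -2: x = -1

x = -1


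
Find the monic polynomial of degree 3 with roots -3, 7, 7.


A monic polynomial with roots -3, 7, 7 is:
p(x) = (x + 3)(x - 7)(x - 7)
After multiplying by (x + 3): x + 3
After multiplying by (x - 7): x^2 - 4x - 21
After multiplying by (x - 7): x^3 - 11x^2 + 7x + 147

x^3 - 11x^2 + 7x + 147


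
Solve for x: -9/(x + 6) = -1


Multiply both sides by (x + 6): -9 = -1(x + 6)
Distribute: -9 = -x - 6
-x = -9 + 6 = -3
x = 3

x = 3


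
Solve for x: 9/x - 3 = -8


Subtract -3 from both sides: 9/x = -5
Multiply both sides by x: 9 = -5 * x
Divide by -5: x = -9/5

x = -9/5


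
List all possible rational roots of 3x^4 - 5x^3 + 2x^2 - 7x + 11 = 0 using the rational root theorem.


Rational root theorem: possible roots are ±p/q where:
  p divides the constant term (11): p ∈ {1, 11}
  q divides the leading coefficient (3): q ∈ {1, 3}

All possible rational roots: -11, -11/3, -1, -1/3, 1/3, 1, 11/3, 11

-11, -11/3, -1, -1/3, 1/3, 1, 11/3, 11


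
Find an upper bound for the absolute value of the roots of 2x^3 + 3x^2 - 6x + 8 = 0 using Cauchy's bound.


Cauchy's bound: all roots r satisfy |r| <= 1 + max(|a_i/a_n|) for i = 0,...,n-1
where a_n is the leading coefficient.

Coefficients: [2, 3, -6, 8]
Leading coefficient a_n = 2
Ratios |a_i/a_n|: 3/2, 3, 4
Maximum ratio: 4
Cauchy's bound: |r| <= 1 + 4 = 5

Upper bound = 5


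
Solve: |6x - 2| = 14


An absolute value equation |expr| = 14 gives two cases:
Case 1: 6x - 2 = 14
  6x = 16, so x = 8/3
Case 2: 6x - 2 = -14
  6x = -12, so x = -2

x = -2, x = 8/3


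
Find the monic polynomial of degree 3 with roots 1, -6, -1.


A monic polynomial with roots 1, -6, -1 is:
p(x) = (x - 1)(x + 6)(x + 1)
After multiplying by (x - 1): x - 1
After multiplying by (x + 6): x^2 + 5x - 6
After multiplying by (x + 1): x^3 + 6x^2 - x - 6

x^3 + 6x^2 - x - 6


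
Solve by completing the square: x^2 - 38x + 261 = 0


Start: x^2 - 38x + 261 = 0
Move constant: x^2 - 38x = -261
Half of -38 is -19, squared is 361
Add 361 to both sides: x^2 - 38x + 361 = 100
(x - 19)^2 = 100
x - 19 = ±10
x = 19 + 10 = 29 or x = 19 - 10 = 9

x = 9, x = 29


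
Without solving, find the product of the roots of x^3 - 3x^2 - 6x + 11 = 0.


By Vieta's formulas for x^3 + bx^2 + cx + d = 0:
  r1 + r2 + r3 = -b/a = 3
  r1*r2 + r1*r3 + r2*r3 = c/a = -6
  r1*r2*r3 = -d/a = -11


Product = -11


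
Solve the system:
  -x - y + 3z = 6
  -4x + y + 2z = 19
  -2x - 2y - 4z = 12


Using Cramer's rule. Expand each determinant along the first row.
D  = (-1)*[1*(-4) - 2*(-2)] - (-1)*[(-4)*(-4) - 2*(-2)] + 3*[(-4)*(-2) - 1*(-2)]
  = (-1)*(0) - (-1)*(20) + 3*(10) = 50
Dx = 6*[1*(-4) - 2*(-2)] - (-1)*[19*(-4) - 2*12] + 3*[19*(-2) - 1*12]
  = 6*(0) - (-1)*(-100) + 3*(-50) = -250
Dy = (-1)*[19*(-4) - 2*12] - 6*[(-4)*(-4) - 2*(-2)] + 3*[(-4)*12 - 19*(-2)]
  = (-1)*(-100) - 6*(20) + 3*(-10) = -50
Dz = (-1)*[1*12 - 19*(-2)] - (-1)*[(-4)*12 - 19*(-2)] + 6*[(-4)*(-2) - 1*(-2)]
  = (-1)*(50) - (-1)*(-10) + 6*(10) = 0
x = Dx/D = -250/50 = -5, y = Dy/D = -50/50 = -1, z = Dz/D = 0/50 = 0
Check eq1: (-1)(-5) + (-1)(-1) + (3)(0) = 6 = 6 ✓
Check eq2: (-4)(-5) + (1)(-1) + (2)(0) = 19 = 19 ✓
Check eq3: (-2)(-5) + (-2)(-1) + (-4)(0) = 12 = 12 ✓

x = -5, y = -1, z = 0


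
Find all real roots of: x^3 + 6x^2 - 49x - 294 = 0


Let p(x) = x^3 + 6x^2 - 49x - 294. By the rational root theorem (leading coefficient 1), any rational root is an integer divisor of 294: try ±1, ±2, ... in turn.
Test x = 1: value = -336 ≠ 0.
Test x = -1: value = -240 ≠ 0.
Test x = 2: value = -360 ≠ 0.
Test x = -2: value = -180 ≠ 0.
Test x = 3: value = -360 ≠ 0.
Test x = -3: value = -120 ≠ 0.
Test x = 6: value = -156 ≠ 0.
Test x = -6: value = 0 ✓, so (x + 6) is a factor.
Synthetic division by (x + 6): bring down 1; 1(-6) + 6 = 0; 0(-6) - 49 = -49; (-49)(-6) - 294 = 0 → quotient x^2 - 49, remainder 0.
Solve the quadratic x^2 - 49 = 0: discriminant = 0^2 - 4(1)(-49) = 0 + 196 = 196.
sqrt(196) = 14, so x = (0 ± 14)/2: x = 7 or x = -7.

x = -7, x = -6, x = 7


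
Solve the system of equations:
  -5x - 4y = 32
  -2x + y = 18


Using Cramer's rule:
Determinant D = (-5)(1) - (-2)(-4) = -5 - 8 = -13
Dx = (32)(1) - (18)(-4) = 32 + 72 = 104
Dy = (-5)(18) - (-2)(32) = -90 + 64 = -26
x = Dx/D = 104/-13 = -8
y = Dy/D = -26/-13 = 2

x = -8, y = 2


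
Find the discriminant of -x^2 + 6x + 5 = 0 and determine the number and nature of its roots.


For ax^2 + bx + c = 0, discriminant D = b^2 - 4ac
Here a = -1, b = 6, c = 5
D = (6)^2 - 4(-1)(5) = 36 + 20 = 56

D = 56 > 0 but not a perfect square
The equation has 2 distinct real irrational roots.

Discriminant = 56, 2 distinct real irrational roots


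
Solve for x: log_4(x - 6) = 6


Convert to exponential form: x - 6 = 4^6 = 4096
x = 4096 + 6 = 4102
Check: log_4(4102 - 6) = log_4(4096) = log_4(4096) = 6 ✓

x = 4102


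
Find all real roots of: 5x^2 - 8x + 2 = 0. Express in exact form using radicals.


Using the quadratic formula: x = (-b ± sqrt(b^2 - 4ac)) / (2a)
Here a = 5, b = -8, c = 2
Discriminant = b^2 - 4ac = (-8)^2 - 4(5)(2) = 64 - 40 = 24
Since discriminant = 24 > 0, there are two real roots.
x = (8 ± 2*sqrt(6)) / 10
Simplifying: x = (4 ± sqrt(6)) / 5
Numerically: x ≈ 1.2899 or x ≈ 0.3101

x = (4 + sqrt(6)) / 5 or x = (4 - sqrt(6)) / 5


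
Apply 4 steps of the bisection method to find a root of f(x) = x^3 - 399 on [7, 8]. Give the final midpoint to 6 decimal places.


f(x) = x^3 - 399
f(7) = -56 < 0
f(8) = 113 > 0

Step 1: midpoint = (7.000000 + 8.000000)/2 = 7.500000
  f(7.500000) = 22.875000
  f(mid) > 0, so root is in [7.000000, 7.500000]

Step 2: midpoint = (7.000000 + 7.500000)/2 = 7.250000
  f(7.250000) = -17.921875
  f(mid) < 0, so root is in [7.250000, 7.500000]

Step 3: midpoint = (7.250000 + 7.500000)/2 = 7.375000
  f(7.375000) = 2.130859
  f(mid) > 0, so root is in [7.250000, 7.375000]

Step 4: midpoint = (7.250000 + 7.375000)/2 = 7.312500
  f(7.312500) = -7.981201
  f(mid) < 0, so root is in [7.312500, 7.375000]

midpoint = 7.312500


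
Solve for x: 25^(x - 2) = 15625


Express both sides with the same base.
15625 = 25^3
Since the bases match, equate exponents: x - 2 = 3
So x = 3 - (-2) = 5

x = 5


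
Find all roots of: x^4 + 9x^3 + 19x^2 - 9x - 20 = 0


Let p(x) = x^4 + 9x^3 + 19x^2 - 9x - 20. By the rational root theorem (leading coefficient 1), any rational root is an integer divisor of 20: try ±1, ±2, ... in turn.
Test x = 1: value = 0 ✓, so (x - 1) is a factor.
Synthetic division by (x - 1): bring down 1; 1(1) + 9 = 10; 10(1) + 19 = 29; 29(1) - 9 = 20; 20(1) - 20 = 0 → quotient x^3 + 10x^2 + 29x + 20, remainder 0.
Continue with the quotient x^3 + 10x^2 + 29x + 20 (candidates must divide 20; re-test x = 1 first in case it repeats).
Test x = 1: value = 60 ≠ 0.
Test x = -1: value = 0 ✓, so (x + 1) is a factor.
Synthetic division by (x + 1): bring down 1; 1(-1) + 10 = 9; 9(-1) + 29 = 20; 20(-1) + 20 = 0 → quotient x^2 + 9x + 20, remainder 0.
Solve the quadratic x^2 + 9x + 20 = 0: discriminant = 9^2 - 4(1)(20) = 81 - 80 = 1.
sqrt(1) = 1, so x = (-9 ± 1)/2: x = -4 or x = -5.
Collecting all roots found:

x = -5, x = -4, x = -1, x = 1


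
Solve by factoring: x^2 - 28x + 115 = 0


We need two numbers that multiply to 115 and add to -28.
Those numbers are -23 and -5 (since (-23) * (-5) = 115 and (-23) + (-5) = -28).
So x^2 - 28x + 115 = (x - 23)(x - 5) = 0
Setting each factor to zero: x = 23 or x = 5

x = 5, x = 23


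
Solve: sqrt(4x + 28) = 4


Square both sides: 4x + 28 = 4^2 = 16
4x = 16 - 28 = -12
x = -3
Check: sqrt(4*(-3) + 28) = sqrt(16) = 4 ✓

x = -3


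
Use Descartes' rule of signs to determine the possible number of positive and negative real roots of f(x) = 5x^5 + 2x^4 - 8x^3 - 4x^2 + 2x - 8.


Descartes' rule of signs:

For positive roots, count sign changes in f(x) = 5x^5 + 2x^4 - 8x^3 - 4x^2 + 2x - 8:
Signs of coefficients: +, +, -, -, +, -
Number of sign changes: 3
Possible positive real roots: 3, 1

For negative roots, examine f(-x) = -5x^5 + 2x^4 + 8x^3 - 4x^2 - 2x - 8:
Signs of coefficients: -, +, +, -, -, -
Number of sign changes: 2
Possible negative real roots: 2, 0

Positive roots: 3 or 1; Negative roots: 2 or 0


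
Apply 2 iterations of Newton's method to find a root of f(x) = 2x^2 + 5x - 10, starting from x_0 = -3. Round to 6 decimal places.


Newton's method: x_(n+1) = x_n - f(x_n)/f'(x_n)
f(x) = 2x^2 + 5x - 10
f'(x) = 4x + 5

Iteration 1:
  f(-3.000000) = -7.000000
  f'(-3.000000) = -7.000000
  x_1 = -3.000000 - (-7.000000)/(-7.000000) = -4.000000

Iteration 2:
  f(-4.000000) = 2.000000
  f'(-4.000000) = -11.000000
  x_2 = -4.000000 - (2.000000)/(-11.000000) = -3.818182

x_2 = -3.818182


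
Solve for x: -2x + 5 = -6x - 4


Starting with: -2x + 5 = -6x - 4
Move all x terms to left: (-2 + 6)x = -4 - 5
Simplify: 4x = -9
Divide both sides by 4: x = -9/4

x = -9/4


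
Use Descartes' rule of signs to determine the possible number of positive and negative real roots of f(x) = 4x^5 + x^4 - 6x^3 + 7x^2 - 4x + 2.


Descartes' rule of signs:

For positive roots, count sign changes in f(x) = 4x^5 + x^4 - 6x^3 + 7x^2 - 4x + 2:
Signs of coefficients: +, +, -, +, -, +
Number of sign changes: 4
Possible positive real roots: 4, 2, 0

For negative roots, examine f(-x) = -4x^5 + x^4 + 6x^3 + 7x^2 + 4x + 2:
Signs of coefficients: -, +, +, +, +, +
Number of sign changes: 1
Possible negative real roots: 1

Positive roots: 4 or 2 or 0; Negative roots: 1


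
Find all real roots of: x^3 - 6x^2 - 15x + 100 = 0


Let p(x) = x^3 - 6x^2 - 15x + 100. By the rational root theorem (leading coefficient 1), any rational root is an integer divisor of 100: try ±1, ±2, ... in turn.
Test x = 1: value = 80 ≠ 0.
Test x = -1: value = 108 ≠ 0.
Test x = 2: value = 54 ≠ 0.
Test x = -2: value = 98 ≠ 0.
Test x = 4: value = 8 ≠ 0.
Test x = -4: value = 0 ✓, so (x + 4) is a factor.
Synthetic division by (x + 4): bring down 1; 1(-4) - 6 = -10; (-10)(-4) - 15 = 25; 25(-4) + 100 = 0 → quotient x^2 - 10x + 25, remainder 0.
Solve the quadratic x^2 - 10x + 25 = 0: discriminant = (-10)^2 - 4(1)(25) = 100 - 100 = 0.
Discriminant = 0, so a double root: x = 10/2 = 5.

x = -4, x = 5 (multiplicity 2)


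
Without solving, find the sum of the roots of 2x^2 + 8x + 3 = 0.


By Vieta's formulas for ax^2 + bx + c = 0:
  Sum of roots = -b/a
  Product of roots = c/a

Here a = 2, b = 8, c = 3
Sum = -(8)/2 = -4
Product = 3/2 = 3/2

Sum = -4


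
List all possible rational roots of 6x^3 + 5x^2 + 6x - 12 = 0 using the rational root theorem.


Rational root theorem: possible roots are ±p/q where:
  p divides the constant term (-12): p ∈ {1, 2, 3, 4, 6, 12}
  q divides the leading coefficient (6): q ∈ {1, 2, 3, 6}

All possible rational roots: -12, -6, -4, -3, -2, -3/2, -4/3, -1, -2/3, -1/2, -1/3, -1/6, 1/6, 1/3, 1/2, 2/3, 1, 4/3, 3/2, 2, 3, 4, 6, 12

-12, -6, -4, -3, -2, -3/2, -4/3, -1, -2/3, -1/2, -1/3, -1/6, 1/6, 1/3, 1/2, 2/3, 1, 4/3, 3/2, 2, 3, 4, 6, 12


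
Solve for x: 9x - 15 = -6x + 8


Starting with: 9x - 15 = -6x + 8
Move all x terms to left: (9 + 6)x = 8 + 15
Simplify: 15x = 23
Divide both sides by 15: x = 23/15

x = 23/15


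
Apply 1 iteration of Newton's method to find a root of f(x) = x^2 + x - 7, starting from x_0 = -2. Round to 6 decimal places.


Newton's method: x_(n+1) = x_n - f(x_n)/f'(x_n)
f(x) = x^2 + x - 7
f'(x) = 2x + 1

Iteration 1:
  f(-2.000000) = -5.000000
  f'(-2.000000) = -3.000000
  x_1 = -2.000000 - (-5.000000)/(-3.000000) = -3.666667

x_1 = -3.666667


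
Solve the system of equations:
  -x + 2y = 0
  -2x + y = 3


Using Cramer's rule:
Determinant D = (-1)(1) - (-2)(2) = -1 + 4 = 3
Dx = (0)(1) - (3)(2) = 0 - 6 = -6
Dy = (-1)(3) - (-2)(0) = -3 - 0 = -3
x = Dx/D = -6/3 = -2
y = Dy/D = -3/3 = -1

x = -2, y = -1


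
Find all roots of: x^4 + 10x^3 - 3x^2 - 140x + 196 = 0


Let p(x) = x^4 + 10x^3 - 3x^2 - 140x + 196. By the rational root theorem (leading coefficient 1), any rational root is an integer divisor of 196: try ±1, ±2, ... in turn.
Test x = 1: value = 64 ≠ 0.
Test x = -1: value = 324 ≠ 0.
Test x = 2: value = 0 ✓, so (x - 2) is a factor.
Synthetic division by (x - 2): bring down 1; 1(2) + 10 = 12; 12(2) - 3 = 21; 21(2) - 140 = -98; (-98)(2) + 196 = 0 → quotient x^3 + 12x^2 + 21x - 98, remainder 0.
Continue with the quotient x^3 + 12x^2 + 21x - 98 (candidates must divide 98; re-test x = 2 first in case it repeats).
Test x = 2: value = 0 ✓, so (x - 2) is a factor.
Synthetic division by (x - 2): bring down 1; 1(2) + 12 = 14; 14(2) + 21 = 49; 49(2) - 98 = 0 → quotient x^2 + 14x + 49, remainder 0.
Solve the quadratic x^2 + 14x + 49 = 0: discriminant = 14^2 - 4(1)(49) = 196 - 196 = 0.
Discriminant = 0, so a double root: x = -14/2 = -7.
Collecting all roots found:

x = -7 (multiplicity 2), x = 2 (multiplicity 2)


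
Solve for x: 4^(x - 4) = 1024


Express both sides with the same base.
1024 = 4^5
Since the bases match, equate exponents: x - 4 = 5
So x = 5 - (-4) = 9

x = 9


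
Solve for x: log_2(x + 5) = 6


Convert to exponential form: x + 5 = 2^6 = 64
x = 64 - 5 = 59
Check: log_2(59 + 5) = log_2(64) = log_2(64) = 6 ✓

x = 59


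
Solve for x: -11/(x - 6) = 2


Multiply both sides by (x - 6): -11 = 2(x - 6)
Distribute: -11 = 2x - 12
2x = -11 + 12 = 1
x = 1/2

x = 1/2


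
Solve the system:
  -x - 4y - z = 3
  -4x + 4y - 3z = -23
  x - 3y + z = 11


Using Cramer's rule. Expand each determinant along the first row.
D  = (-1)*[4*1 - (-3)*(-3)] - (-4)*[(-4)*1 - (-3)*1] + (-1)*[(-4)*(-3) - 4*1]
  = (-1)*(-5) - (-4)*(-1) + (-1)*(8) = -7
Dx = 3*[4*1 - (-3)*(-3)] - (-4)*[(-23)*1 - (-3)*11] + (-1)*[(-23)*(-3) - 4*11]
  = 3*(-5) - (-4)*(10) + (-1)*(25) = 0
Dy = (-1)*[(-23)*1 - (-3)*11] - 3*[(-4)*1 - (-3)*1] + (-1)*[(-4)*11 - (-23)*1]
  = (-1)*(10) - 3*(-1) + (-1)*(-21) = 14
Dz = (-1)*[4*11 - (-23)*(-3)] - (-4)*[(-4)*11 - (-23)*1] + 3*[(-4)*(-3) - 4*1]
  = (-1)*(-25) - (-4)*(-21) + 3*(8) = -35
x = Dx/D = 0/-7 = 0, y = Dy/D = 14/-7 = -2, z = Dz/D = -35/-7 = 5
Check eq1: (-1)(0) + (-4)(-2) + (-1)(5) = 3 = 3 ✓
Check eq2: (-4)(0) + (4)(-2) + (-3)(5) = -23 = -23 ✓
Check eq3: (1)(0) + (-3)(-2) + (1)(5) = 11 = 11 ✓

x = 0, y = -2, z = 5


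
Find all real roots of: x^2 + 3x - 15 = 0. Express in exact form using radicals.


Using the quadratic formula: x = (-b ± sqrt(b^2 - 4ac)) / (2a)
Here a = 1, b = 3, c = -15
Discriminant = b^2 - 4ac = 3^2 - 4(1)(-15) = 9 + 60 = 69
Since discriminant = 69 > 0, there are two real roots.
x = (-3 ± sqrt(69)) / 2
Numerically: x ≈ 2.6533 or x ≈ -5.6533

x = (-3 + sqrt(69)) / 2 or x = (-3 - sqrt(69)) / 2


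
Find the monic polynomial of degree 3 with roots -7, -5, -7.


A monic polynomial with roots -7, -5, -7 is:
p(x) = (x + 7)(x + 5)(x + 7)
After multiplying by (x + 7): x + 7
After multiplying by (x + 5): x^2 + 12x + 35
After multiplying by (x + 7): x^3 + 19x^2 + 119x + 245

x^3 + 19x^2 + 119x + 245


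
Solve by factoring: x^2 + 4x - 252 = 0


We need two numbers that multiply to -252 and add to 4.
Those numbers are -14 and 18 (since (-14) * 18 = -252 and (-14) + 18 = 4).
So x^2 + 4x - 252 = (x - 14)(x + 18) = 0
Setting each factor to zero: x = 14 or x = -18

x = -18, x = 14


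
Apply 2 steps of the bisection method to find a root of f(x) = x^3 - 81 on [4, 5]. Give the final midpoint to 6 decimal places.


f(x) = x^3 - 81
f(4) = -17 < 0
f(5) = 44 > 0

Step 1: midpoint = (4.000000 + 5.000000)/2 = 4.500000
  f(4.500000) = 10.125000
  f(mid) > 0, so root is in [4.000000, 4.500000]

Step 2: midpoint = (4.000000 + 4.500000)/2 = 4.250000
  f(4.250000) = -4.234375
  f(mid) < 0, so root is in [4.250000, 4.500000]

midpoint = 4.250000


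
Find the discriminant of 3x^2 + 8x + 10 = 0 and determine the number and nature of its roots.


For ax^2 + bx + c = 0, discriminant D = b^2 - 4ac
Here a = 3, b = 8, c = 10
D = (8)^2 - 4(3)(10) = 64 - 120 = -56

D = -56 < 0
The equation has no real roots (2 complex conjugate roots).

Discriminant = -56, no real roots (2 complex conjugate roots)


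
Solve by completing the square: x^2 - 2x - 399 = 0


Start: x^2 - 2x - 399 = 0
Move constant: x^2 - 2x = 399
Half of -2 is -1, squared is 1
Add 1 to both sides: x^2 - 2x + 1 = 400
(x - 1)^2 = 400
x - 1 = ±20
x = 1 + 20 = 21 or x = 1 - 20 = -19

x = -19, x = 21
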